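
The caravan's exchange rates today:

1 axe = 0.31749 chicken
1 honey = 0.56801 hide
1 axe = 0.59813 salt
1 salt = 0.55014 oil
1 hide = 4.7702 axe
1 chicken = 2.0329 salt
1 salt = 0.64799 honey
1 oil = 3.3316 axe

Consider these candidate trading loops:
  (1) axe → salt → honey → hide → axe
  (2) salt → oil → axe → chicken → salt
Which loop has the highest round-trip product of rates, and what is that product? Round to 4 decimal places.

(1) 0.59813 × 0.64799 × 0.56801 × 4.7702 = 1.05016
(2) 0.55014 × 3.3316 × 0.31749 × 2.0329 = 1.18297
Highest is cycle (2) at 1.1830 (>1, arbitrage).

1.1830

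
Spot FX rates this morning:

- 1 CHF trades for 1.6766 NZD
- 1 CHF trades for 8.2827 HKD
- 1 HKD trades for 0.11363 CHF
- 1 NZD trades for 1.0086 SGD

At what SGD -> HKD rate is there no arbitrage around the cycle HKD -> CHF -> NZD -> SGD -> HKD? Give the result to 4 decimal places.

5.2043

Known legs of the cycle: 0.11363 × 1.6766 × 1.0086 = 0.1921504616988
For no arbitrage the full-cycle product must be 1, so the missing rate is 1 / 0.1921504616988 ≈ 5.204255.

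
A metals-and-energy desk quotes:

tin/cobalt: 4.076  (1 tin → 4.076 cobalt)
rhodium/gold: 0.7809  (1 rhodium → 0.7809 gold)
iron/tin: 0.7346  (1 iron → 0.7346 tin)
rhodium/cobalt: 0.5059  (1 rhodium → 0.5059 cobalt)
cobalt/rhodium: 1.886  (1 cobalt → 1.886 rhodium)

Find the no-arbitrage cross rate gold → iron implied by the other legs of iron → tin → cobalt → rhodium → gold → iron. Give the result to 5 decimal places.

0.22677

Known legs of the cycle: 0.7346 × 4.076 × 1.886 × 0.7809 = 4.40983368529104
For no arbitrage the full-cycle product must be 1, so the missing rate is 1 / 4.40983368529104 ≈ 0.2267659.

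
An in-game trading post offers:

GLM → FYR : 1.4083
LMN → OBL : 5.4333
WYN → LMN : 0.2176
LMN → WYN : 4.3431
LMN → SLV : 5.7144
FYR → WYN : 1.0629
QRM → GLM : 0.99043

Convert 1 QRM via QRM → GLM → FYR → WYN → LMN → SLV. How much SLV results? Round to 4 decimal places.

1.8435

1 QRM × 0.99043 = 0.99043 GLM
0.99043 GLM × 1.4083 = 1.394822569 FYR
1.394822569 FYR × 1.0629 = 1.4825569085901 WYN
1.4825569085901 WYN × 0.2176 = 0.32260438330920576 LMN
0.32260438330920576 LMN × 5.7144 = 1.843490487982125394944 SLV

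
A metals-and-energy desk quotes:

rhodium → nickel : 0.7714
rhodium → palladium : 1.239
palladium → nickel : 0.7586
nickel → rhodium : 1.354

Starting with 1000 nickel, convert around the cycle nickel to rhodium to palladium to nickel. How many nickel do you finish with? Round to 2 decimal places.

1000 nickel × 1.354 = 1354 rhodium
1354 rhodium × 1.239 = 1677.606 palladium
1677.606 palladium × 0.7586 = 1272.6319116 nickel

1272.63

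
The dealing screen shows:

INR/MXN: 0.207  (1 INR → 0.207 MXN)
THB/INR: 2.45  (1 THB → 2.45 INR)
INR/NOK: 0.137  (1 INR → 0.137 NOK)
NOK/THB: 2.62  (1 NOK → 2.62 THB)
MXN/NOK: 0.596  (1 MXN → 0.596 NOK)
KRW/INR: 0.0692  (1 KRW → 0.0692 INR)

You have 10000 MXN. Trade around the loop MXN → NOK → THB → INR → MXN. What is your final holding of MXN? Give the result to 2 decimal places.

7919.25

10000 MXN × 0.596 = 5960 NOK
5960 NOK × 2.62 = 15615.2 THB
15615.2 THB × 2.45 = 38257.24 INR
38257.24 INR × 0.207 = 7919.24868 MXN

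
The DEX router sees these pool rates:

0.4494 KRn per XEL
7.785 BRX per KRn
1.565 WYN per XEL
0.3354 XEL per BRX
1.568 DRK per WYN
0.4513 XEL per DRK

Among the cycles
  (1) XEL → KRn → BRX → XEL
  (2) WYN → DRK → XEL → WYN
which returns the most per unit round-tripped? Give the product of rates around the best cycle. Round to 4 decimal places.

1.1734

(1) 0.4494 × 7.785 × 0.3354 = 1.17342
(2) 1.568 × 0.4513 × 1.565 = 1.10745
Highest is cycle (1) at 1.1734 (>1, arbitrage).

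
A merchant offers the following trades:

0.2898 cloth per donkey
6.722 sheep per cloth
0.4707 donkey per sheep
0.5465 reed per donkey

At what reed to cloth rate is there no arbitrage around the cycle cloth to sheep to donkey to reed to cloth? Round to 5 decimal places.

Known legs of the cycle: 6.722 × 0.4707 × 0.5465 = 1.7291508111
For no arbitrage the full-cycle product must be 1, so the missing rate is 1 / 1.7291508111 ≈ 0.5783186.

0.57832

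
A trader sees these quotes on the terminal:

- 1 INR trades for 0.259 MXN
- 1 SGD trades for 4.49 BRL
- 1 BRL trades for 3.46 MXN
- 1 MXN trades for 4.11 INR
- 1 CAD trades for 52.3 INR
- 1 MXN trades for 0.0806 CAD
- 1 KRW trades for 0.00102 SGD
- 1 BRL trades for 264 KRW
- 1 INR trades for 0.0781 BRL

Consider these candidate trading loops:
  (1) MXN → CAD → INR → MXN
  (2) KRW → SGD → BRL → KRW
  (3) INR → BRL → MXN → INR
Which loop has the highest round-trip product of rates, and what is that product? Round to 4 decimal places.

(1) 0.0806 × 52.3 × 0.259 = 1.09178
(2) 0.00102 × 4.49 × 264 = 1.20907
(3) 0.0781 × 3.46 × 4.11 = 1.11063
Highest is cycle (2) at 1.2091 (>1, arbitrage).

1.2091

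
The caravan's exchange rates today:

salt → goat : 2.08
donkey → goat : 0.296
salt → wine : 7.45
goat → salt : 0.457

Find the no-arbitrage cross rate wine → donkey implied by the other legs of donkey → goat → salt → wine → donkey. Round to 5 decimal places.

0.99228

Known legs of the cycle: 0.296 × 0.457 × 7.45 = 1.0077764
For no arbitrage the full-cycle product must be 1, so the missing rate is 1 / 1.0077764 ≈ 0.9922836.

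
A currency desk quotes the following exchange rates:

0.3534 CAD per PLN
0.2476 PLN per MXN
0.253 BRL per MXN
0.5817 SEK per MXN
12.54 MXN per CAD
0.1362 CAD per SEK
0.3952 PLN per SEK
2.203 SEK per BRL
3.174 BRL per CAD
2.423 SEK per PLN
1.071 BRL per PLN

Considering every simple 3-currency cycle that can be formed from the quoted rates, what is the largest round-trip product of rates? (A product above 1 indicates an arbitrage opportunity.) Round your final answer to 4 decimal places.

PLN→CAD→MXN→PLN: 0.3534 × 12.54 × 0.2476 = 1.09727
SEK→CAD→MXN→SEK: 0.1362 × 12.54 × 0.5817 = 0.99351
SEK→CAD→BRL→SEK: 0.1362 × 3.174 × 2.203 = 0.95235
SEK→PLN→BRL→SEK: 0.3952 × 1.071 × 2.203 = 0.93244
Maximum is PLN→CAD→MXN→PLN at 1.0973; arbitrage exists.

1.0973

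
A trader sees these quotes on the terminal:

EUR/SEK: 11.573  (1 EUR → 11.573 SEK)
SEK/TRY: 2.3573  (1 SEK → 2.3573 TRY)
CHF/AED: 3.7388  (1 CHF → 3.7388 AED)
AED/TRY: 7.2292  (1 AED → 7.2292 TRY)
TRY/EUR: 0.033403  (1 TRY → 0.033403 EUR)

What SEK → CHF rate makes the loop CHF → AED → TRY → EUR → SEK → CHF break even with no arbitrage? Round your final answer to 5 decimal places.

Known legs of the cycle: 3.7388 × 7.2292 × 0.033403 × 11.573 = 10.44849888263491024
For no arbitrage the full-cycle product must be 1, so the missing rate is 1 / 10.44849888263491024 ≈ 0.0957075.

0.09571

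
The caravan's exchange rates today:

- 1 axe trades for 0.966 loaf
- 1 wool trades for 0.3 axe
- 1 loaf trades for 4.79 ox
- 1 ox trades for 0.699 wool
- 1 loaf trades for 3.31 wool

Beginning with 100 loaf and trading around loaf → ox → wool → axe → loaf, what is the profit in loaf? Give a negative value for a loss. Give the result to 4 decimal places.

-2.9689

100 loaf × 4.79 = 479 ox
479 ox × 0.699 = 334.821 wool
334.821 wool × 0.3 = 100.4463 axe
100.4463 axe × 0.966 = 97.0311258 loaf
Net change: 97.0311258 − 100 = -2.9688742 loaf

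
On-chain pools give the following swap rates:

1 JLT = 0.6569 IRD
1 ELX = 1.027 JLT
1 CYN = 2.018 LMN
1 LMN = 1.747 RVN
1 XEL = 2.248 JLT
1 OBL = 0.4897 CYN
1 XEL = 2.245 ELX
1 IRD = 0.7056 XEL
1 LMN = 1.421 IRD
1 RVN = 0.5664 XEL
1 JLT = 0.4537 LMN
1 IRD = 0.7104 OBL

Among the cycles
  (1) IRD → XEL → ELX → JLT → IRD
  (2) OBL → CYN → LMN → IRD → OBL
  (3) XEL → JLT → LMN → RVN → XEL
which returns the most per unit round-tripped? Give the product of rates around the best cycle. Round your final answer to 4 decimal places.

1.0687

(1) 0.7056 × 2.245 × 1.027 × 0.6569 = 1.06867
(2) 0.4897 × 2.018 × 1.421 × 0.7104 = 0.99758
(3) 2.248 × 0.4537 × 1.747 × 0.5664 = 1.00921
Highest is cycle (1) at 1.0687 (>1, arbitrage).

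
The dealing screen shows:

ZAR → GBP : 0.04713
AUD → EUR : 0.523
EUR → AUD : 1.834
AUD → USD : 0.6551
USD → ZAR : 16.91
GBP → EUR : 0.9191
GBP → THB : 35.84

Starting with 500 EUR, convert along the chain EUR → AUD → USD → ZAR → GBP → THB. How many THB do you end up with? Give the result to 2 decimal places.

17158.76

500 EUR × 1.834 = 917 AUD
917 AUD × 0.6551 = 600.7267 USD
600.7267 USD × 16.91 = 10158.288497 ZAR
10158.288497 ZAR × 0.04713 = 478.76013686361 GBP
478.76013686361 GBP × 35.84 = 17158.7633051917824 THB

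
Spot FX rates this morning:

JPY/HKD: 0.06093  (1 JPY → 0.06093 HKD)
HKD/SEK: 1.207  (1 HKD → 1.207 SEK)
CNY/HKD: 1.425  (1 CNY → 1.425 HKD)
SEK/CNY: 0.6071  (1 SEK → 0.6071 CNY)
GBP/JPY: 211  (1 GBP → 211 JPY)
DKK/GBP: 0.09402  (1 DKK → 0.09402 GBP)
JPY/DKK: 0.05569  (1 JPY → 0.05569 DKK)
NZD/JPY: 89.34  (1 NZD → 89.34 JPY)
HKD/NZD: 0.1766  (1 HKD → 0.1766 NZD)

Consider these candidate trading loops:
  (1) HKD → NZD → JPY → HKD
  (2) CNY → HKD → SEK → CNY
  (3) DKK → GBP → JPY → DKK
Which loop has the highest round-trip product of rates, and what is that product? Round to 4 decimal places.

1.1048

(1) 0.1766 × 89.34 × 0.06093 = 0.96132
(2) 1.425 × 1.207 × 0.6071 = 1.04420
(3) 0.09402 × 211 × 0.05569 = 1.10479
Highest is cycle (3) at 1.1048 (>1, arbitrage).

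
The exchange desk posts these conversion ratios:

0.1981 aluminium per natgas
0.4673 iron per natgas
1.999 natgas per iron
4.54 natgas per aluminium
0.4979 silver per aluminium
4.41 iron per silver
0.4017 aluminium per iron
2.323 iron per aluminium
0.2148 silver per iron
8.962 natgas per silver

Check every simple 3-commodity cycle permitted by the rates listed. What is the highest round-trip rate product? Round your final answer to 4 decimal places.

0.9199

aluminium→iron→natgas→aluminium: 2.323 × 1.999 × 0.1981 = 0.91991
natgas→iron→silver→natgas: 0.4673 × 0.2148 × 8.962 = 0.89957
aluminium→silver→natgas→aluminium: 0.4979 × 8.962 × 0.1981 = 0.88396
aluminium→silver→iron→aluminium: 0.4979 × 4.41 × 0.4017 = 0.88203
aluminium→natgas→iron→aluminium: 4.54 × 0.4673 × 0.4017 = 0.85222
Maximum is aluminium→iron→natgas→aluminium at 0.9199; no arbitrage — every cycle loses value.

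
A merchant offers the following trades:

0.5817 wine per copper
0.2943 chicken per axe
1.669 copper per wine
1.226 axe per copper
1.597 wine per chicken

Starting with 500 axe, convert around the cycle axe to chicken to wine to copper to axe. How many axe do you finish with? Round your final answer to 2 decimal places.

500 axe × 0.2943 = 147.15 chicken
147.15 chicken × 1.597 = 234.99855 wine
234.99855 wine × 1.669 = 392.21257995 copper
392.21257995 copper × 1.226 = 480.8526230187 axe

480.85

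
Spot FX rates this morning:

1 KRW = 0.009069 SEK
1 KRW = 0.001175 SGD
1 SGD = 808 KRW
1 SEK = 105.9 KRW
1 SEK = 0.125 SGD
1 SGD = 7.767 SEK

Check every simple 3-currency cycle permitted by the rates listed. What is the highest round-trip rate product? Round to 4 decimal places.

SEK→KRW→SGD→SEK: 105.9 × 0.001175 × 7.767 = 0.96647
SEK→SGD→KRW→SEK: 0.125 × 808 × 0.009069 = 0.91597
Maximum is SEK→KRW→SGD→SEK at 0.9665; no arbitrage — every cycle loses value.

0.9665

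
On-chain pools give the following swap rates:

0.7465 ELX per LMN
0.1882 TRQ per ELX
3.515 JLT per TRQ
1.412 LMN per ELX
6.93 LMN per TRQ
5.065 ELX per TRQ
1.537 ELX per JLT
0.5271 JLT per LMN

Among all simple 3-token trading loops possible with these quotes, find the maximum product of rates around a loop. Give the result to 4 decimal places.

JLT→ELX→LMN→JLT: 1.537 × 1.412 × 0.5271 = 1.14394
JLT→ELX→TRQ→JLT: 1.537 × 0.1882 × 3.515 = 1.01676
LMN→ELX→TRQ→LMN: 0.7465 × 0.1882 × 6.93 = 0.97360
Maximum is JLT→ELX→LMN→JLT at 1.1439; arbitrage exists.

1.1439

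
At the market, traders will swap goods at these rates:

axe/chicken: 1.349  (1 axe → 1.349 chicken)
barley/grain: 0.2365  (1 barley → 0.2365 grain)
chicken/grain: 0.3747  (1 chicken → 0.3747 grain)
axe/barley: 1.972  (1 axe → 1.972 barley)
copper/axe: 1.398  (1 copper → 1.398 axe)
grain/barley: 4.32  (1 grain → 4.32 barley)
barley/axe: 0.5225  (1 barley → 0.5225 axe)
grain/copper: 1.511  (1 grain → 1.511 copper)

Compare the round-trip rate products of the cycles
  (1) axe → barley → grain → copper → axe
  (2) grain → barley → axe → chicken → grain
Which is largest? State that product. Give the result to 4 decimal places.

(1) 1.972 × 0.2365 × 1.511 × 1.398 = 0.98517
(2) 4.32 × 0.5225 × 1.349 × 0.3747 = 1.14095
Highest is cycle (2) at 1.1409 (>1, arbitrage).

1.1409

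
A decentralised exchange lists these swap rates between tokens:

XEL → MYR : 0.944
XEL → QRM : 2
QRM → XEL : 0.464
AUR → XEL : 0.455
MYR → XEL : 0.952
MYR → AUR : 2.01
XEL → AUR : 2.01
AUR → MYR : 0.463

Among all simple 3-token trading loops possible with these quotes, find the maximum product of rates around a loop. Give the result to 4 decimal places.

XEL→AUR→MYR→XEL: 2.01 × 0.463 × 0.952 = 0.88596
XEL→MYR→AUR→XEL: 0.944 × 2.01 × 0.455 = 0.86334
Maximum is XEL→AUR→MYR→XEL at 0.8860; no arbitrage — every cycle loses value.

0.8860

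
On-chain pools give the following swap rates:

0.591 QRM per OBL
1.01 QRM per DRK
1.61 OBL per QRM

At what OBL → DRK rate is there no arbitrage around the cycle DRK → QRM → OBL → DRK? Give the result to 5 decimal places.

0.61497

Known legs of the cycle: 1.01 × 1.61 = 1.6261
For no arbitrage the full-cycle product must be 1, so the missing rate is 1 / 1.6261 ≈ 0.6149683.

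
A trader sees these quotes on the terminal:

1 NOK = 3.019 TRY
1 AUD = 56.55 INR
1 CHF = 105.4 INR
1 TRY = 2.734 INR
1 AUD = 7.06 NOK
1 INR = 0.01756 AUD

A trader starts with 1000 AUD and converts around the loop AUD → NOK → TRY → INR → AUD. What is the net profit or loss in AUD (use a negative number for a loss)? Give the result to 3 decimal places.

23.271

1000 AUD × 7.06 = 7060 NOK
7060 NOK × 3.019 = 21314.14 TRY
21314.14 TRY × 2.734 = 58272.85876 INR
58272.85876 INR × 0.01756 = 1023.2713998256 AUD
Net change: 1023.2713998256 − 1000 = 23.2713998256 AUD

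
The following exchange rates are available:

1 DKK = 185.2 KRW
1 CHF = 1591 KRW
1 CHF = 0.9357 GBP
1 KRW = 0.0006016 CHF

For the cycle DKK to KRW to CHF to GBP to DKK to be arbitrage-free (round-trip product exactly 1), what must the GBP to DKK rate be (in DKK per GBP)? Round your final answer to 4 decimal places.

9.5921

Known legs of the cycle: 185.2 × 0.0006016 × 0.9357 = 0.104252250624
For no arbitrage the full-cycle product must be 1, so the missing rate is 1 / 0.104252250624 ≈ 9.592119.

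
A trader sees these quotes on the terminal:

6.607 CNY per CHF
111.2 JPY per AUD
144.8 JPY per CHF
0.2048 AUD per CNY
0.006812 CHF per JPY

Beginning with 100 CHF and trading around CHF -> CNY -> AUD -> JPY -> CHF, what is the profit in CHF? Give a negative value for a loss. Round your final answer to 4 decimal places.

100 CHF × 6.607 = 660.7 CNY
660.7 CNY × 0.2048 = 135.31136 AUD
135.31136 AUD × 111.2 = 15046.623232 JPY
15046.623232 JPY × 0.006812 = 102.497597456384 CHF
Net change: 102.497597456384 − 100 = 2.497597456384 CHF

2.4976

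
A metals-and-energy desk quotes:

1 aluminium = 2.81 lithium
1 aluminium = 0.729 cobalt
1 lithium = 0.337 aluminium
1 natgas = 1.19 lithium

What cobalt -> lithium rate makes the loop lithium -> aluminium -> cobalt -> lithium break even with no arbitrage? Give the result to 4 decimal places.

4.0705

Known legs of the cycle: 0.337 × 0.729 = 0.245673
For no arbitrage the full-cycle product must be 1, so the missing rate is 1 / 0.245673 ≈ 4.070451.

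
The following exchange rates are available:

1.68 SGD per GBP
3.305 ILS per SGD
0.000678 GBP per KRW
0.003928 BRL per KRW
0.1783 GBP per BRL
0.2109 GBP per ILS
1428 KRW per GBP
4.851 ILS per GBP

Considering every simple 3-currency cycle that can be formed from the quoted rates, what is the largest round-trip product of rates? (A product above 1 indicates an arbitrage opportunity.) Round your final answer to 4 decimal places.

1.1710

ILS→GBP→SGD→ILS: 0.2109 × 1.68 × 3.305 = 1.17100
GBP→KRW→BRL→GBP: 1428 × 0.003928 × 0.1783 = 1.00012
Maximum is ILS→GBP→SGD→ILS at 1.1710; arbitrage exists.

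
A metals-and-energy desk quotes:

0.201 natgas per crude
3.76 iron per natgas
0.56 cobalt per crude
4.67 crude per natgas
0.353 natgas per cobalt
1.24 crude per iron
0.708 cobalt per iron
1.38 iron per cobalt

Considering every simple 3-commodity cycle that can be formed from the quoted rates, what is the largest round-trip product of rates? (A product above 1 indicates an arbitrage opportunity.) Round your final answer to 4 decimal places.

crude→cobalt→iron→crude: 0.56 × 1.38 × 1.24 = 0.95827
iron→cobalt→natgas→iron: 0.708 × 0.353 × 3.76 = 0.93971
crude→natgas→iron→crude: 0.201 × 3.76 × 1.24 = 0.93714
crude→cobalt→natgas→crude: 0.56 × 0.353 × 4.67 = 0.92317
Maximum is crude→cobalt→iron→crude at 0.9583; no arbitrage — every cycle loses value.

0.9583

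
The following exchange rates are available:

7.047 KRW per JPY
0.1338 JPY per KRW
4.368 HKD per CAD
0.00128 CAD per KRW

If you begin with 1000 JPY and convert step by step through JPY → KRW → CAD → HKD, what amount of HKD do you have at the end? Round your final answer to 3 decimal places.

39.400

1000 JPY × 7.047 = 7047 KRW
7047 KRW × 0.00128 = 9.02016 CAD
9.02016 CAD × 4.368 = 39.40005888 HKD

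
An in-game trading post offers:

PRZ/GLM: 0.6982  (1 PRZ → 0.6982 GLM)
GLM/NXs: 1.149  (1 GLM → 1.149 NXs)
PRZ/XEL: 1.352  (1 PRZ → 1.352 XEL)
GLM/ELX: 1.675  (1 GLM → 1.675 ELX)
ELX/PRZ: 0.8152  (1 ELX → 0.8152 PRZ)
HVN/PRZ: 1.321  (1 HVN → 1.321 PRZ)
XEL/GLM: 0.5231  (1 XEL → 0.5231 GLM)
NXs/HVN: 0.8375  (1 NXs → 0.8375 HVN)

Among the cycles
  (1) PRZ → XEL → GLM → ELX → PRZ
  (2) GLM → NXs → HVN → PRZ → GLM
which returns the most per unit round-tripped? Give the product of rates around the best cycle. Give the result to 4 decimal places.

0.9657

(1) 1.352 × 0.5231 × 1.675 × 0.8152 = 0.96570
(2) 1.149 × 0.8375 × 1.321 × 0.6982 = 0.88754
Highest is cycle (1) at 0.9657 (≤1, no arbitrage).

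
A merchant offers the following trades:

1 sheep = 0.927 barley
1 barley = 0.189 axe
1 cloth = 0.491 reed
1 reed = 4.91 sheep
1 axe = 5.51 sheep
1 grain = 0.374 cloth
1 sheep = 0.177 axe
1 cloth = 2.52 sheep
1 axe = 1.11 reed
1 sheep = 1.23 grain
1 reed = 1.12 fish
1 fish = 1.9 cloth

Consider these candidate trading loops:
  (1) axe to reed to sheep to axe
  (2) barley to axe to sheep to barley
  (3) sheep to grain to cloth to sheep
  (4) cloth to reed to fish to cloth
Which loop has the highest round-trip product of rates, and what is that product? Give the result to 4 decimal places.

(1) 1.11 × 4.91 × 0.177 = 0.96467
(2) 0.189 × 5.51 × 0.927 = 0.96537
(3) 1.23 × 0.374 × 2.52 = 1.15925
(4) 0.491 × 1.12 × 1.9 = 1.04485
Highest is cycle (3) at 1.1593 (>1, arbitrage).

1.1593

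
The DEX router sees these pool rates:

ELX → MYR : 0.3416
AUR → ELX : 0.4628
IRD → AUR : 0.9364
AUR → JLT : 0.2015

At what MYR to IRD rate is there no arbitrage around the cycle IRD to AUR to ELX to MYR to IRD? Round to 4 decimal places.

6.7550

Known legs of the cycle: 0.9364 × 0.4628 × 0.3416 = 0.148037798272
For no arbitrage the full-cycle product must be 1, so the missing rate is 1 / 0.148037798272 ≈ 6.755032.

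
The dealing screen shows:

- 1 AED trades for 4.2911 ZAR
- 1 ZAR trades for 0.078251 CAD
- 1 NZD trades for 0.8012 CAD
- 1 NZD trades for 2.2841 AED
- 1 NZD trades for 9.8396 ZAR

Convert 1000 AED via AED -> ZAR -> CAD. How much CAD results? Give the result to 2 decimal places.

335.78

1000 AED × 4.2911 = 4291.1 ZAR
4291.1 ZAR × 0.078251 = 335.7828661 CAD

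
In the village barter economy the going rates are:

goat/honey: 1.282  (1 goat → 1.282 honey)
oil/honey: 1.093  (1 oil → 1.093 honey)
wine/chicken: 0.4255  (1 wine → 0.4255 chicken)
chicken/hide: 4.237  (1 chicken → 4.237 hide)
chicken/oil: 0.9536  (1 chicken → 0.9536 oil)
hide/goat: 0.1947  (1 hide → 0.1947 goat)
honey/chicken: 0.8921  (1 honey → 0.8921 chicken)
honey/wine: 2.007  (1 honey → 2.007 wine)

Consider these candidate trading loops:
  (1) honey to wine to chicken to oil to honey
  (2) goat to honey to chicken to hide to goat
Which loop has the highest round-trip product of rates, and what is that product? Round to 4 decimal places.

(1) 2.007 × 0.4255 × 0.9536 × 1.093 = 0.89009
(2) 1.282 × 0.8921 × 4.237 × 0.1947 = 0.94347
Highest is cycle (2) at 0.9435 (≤1, no arbitrage).

0.9435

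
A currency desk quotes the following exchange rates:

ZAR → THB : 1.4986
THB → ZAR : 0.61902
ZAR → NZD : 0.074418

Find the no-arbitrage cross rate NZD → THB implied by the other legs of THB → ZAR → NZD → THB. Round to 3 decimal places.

21.708

Known legs of the cycle: 0.61902 × 0.074418 = 0.04606623036
For no arbitrage the full-cycle product must be 1, so the missing rate is 1 / 0.04606623036 ≈ 21.70788.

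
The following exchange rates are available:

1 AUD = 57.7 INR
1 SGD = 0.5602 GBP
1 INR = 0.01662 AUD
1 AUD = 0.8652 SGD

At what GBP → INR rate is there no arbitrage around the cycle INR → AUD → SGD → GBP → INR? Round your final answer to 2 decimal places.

Known legs of the cycle: 0.01662 × 0.8652 × 0.5602 = 0.0080554653648
For no arbitrage the full-cycle product must be 1, so the missing rate is 1 / 0.0080554653648 ≈ 124.1393.

124.14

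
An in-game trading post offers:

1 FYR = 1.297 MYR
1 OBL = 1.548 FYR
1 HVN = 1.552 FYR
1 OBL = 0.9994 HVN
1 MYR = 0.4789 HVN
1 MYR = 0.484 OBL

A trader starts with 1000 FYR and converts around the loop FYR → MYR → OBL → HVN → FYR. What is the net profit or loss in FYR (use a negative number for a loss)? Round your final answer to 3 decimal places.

1000 FYR × 1.297 = 1297 MYR
1297 MYR × 0.484 = 627.748 OBL
627.748 OBL × 0.9994 = 627.3713512 HVN
627.3713512 HVN × 1.552 = 973.6803370624 FYR
Net change: 973.6803370624 − 1000 = -26.3196629376 FYR

-26.320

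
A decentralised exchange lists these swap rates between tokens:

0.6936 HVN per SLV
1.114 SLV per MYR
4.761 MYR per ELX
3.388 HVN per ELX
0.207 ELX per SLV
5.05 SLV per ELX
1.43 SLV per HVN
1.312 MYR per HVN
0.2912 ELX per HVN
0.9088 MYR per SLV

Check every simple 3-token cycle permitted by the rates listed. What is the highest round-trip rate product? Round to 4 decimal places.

SLV→ELX→MYR→SLV: 0.207 × 4.761 × 1.114 = 1.09788
SLV→HVN→ELX→SLV: 0.6936 × 0.2912 × 5.05 = 1.01998
SLV→HVN→MYR→SLV: 0.6936 × 1.312 × 1.114 = 1.01374
SLV→ELX→HVN→SLV: 0.207 × 3.388 × 1.43 = 1.00288
Maximum is SLV→ELX→MYR→SLV at 1.0979; arbitrage exists.

1.0979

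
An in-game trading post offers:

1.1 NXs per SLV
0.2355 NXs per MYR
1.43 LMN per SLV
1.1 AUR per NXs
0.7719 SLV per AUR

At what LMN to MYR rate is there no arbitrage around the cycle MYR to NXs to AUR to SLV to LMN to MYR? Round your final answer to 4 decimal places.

3.4972

Known legs of the cycle: 0.2355 × 1.1 × 0.7719 × 1.43 = 0.28594379385
For no arbitrage the full-cycle product must be 1, so the missing rate is 1 / 0.28594379385 ≈ 3.497191.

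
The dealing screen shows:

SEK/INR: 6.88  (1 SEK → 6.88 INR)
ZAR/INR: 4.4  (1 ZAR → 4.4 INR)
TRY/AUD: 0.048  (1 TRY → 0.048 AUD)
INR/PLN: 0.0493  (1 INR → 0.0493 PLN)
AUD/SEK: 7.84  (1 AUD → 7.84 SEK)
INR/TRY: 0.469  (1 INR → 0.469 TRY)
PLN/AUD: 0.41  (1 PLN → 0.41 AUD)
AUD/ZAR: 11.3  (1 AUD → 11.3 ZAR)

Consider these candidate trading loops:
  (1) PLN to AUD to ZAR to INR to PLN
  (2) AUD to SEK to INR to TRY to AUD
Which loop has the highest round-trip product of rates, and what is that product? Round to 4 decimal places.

(1) 0.41 × 11.3 × 4.4 × 0.0493 = 1.00499
(2) 7.84 × 6.88 × 0.469 × 0.048 = 1.21428
Highest is cycle (2) at 1.2143 (>1, arbitrage).

1.2143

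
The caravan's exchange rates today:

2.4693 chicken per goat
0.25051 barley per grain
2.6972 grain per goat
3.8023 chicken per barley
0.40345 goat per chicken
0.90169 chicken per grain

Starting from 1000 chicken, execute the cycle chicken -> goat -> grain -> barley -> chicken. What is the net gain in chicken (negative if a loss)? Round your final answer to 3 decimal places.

1000 chicken × 0.40345 = 403.45 goat
403.45 goat × 2.6972 = 1088.18534 grain
1088.18534 grain × 0.25051 = 272.6013095234 barley
272.6013095234 barley × 3.8023 = 1036.51195920082382 chicken
Net change: 1036.51195920082382 − 1000 = 36.51195920082382 chicken

36.512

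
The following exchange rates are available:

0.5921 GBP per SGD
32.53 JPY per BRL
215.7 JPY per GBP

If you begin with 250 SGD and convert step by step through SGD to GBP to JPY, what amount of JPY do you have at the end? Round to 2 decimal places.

250 SGD × 0.5921 = 148.025 GBP
148.025 GBP × 215.7 = 31928.9925 JPY

31928.99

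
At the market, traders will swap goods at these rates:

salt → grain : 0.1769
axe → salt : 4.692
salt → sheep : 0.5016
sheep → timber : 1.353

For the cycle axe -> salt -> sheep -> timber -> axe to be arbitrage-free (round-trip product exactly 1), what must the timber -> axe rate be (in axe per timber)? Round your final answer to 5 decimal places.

Known legs of the cycle: 4.692 × 0.5016 × 1.353 = 3.1842952416
For no arbitrage the full-cycle product must be 1, so the missing rate is 1 / 3.1842952416 ≈ 0.3140412.

0.31404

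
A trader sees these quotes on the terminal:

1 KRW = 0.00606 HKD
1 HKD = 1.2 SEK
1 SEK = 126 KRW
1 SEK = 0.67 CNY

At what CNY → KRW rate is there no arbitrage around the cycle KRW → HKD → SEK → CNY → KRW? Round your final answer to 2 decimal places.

Known legs of the cycle: 0.00606 × 1.2 × 0.67 = 0.00487224
For no arbitrage the full-cycle product must be 1, so the missing rate is 1 / 0.00487224 ≈ 205.2444.

205.24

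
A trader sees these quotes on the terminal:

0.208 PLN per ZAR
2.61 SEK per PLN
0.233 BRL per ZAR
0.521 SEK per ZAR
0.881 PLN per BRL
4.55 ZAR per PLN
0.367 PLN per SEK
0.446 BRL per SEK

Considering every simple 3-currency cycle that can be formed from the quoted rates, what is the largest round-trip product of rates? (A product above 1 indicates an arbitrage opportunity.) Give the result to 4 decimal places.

1.0255

PLN→SEK→BRL→PLN: 2.61 × 0.446 × 0.881 = 1.02554
ZAR→BRL→PLN→ZAR: 0.233 × 0.881 × 4.55 = 0.93399
ZAR→SEK→PLN→ZAR: 0.521 × 0.367 × 4.55 = 0.86999
Maximum is PLN→SEK→BRL→PLN at 1.0255; arbitrage exists.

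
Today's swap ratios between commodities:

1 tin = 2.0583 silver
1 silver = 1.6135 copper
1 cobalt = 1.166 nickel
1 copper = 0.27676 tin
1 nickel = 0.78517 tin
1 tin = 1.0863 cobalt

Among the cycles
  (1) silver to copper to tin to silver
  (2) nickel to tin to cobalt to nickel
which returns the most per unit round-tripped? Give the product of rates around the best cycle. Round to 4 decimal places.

0.9945

(1) 1.6135 × 0.27676 × 2.0583 = 0.91914
(2) 0.78517 × 1.0863 × 1.166 = 0.99452
Highest is cycle (2) at 0.9945 (≤1, no arbitrage).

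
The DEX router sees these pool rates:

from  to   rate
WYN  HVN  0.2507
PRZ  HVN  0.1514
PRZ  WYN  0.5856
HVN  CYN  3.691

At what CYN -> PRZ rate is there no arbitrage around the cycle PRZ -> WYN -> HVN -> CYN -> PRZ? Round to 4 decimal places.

1.8454

Known legs of the cycle: 0.5856 × 0.2507 × 3.691 = 0.54187541472
For no arbitrage the full-cycle product must be 1, so the missing rate is 1 / 0.54187541472 ≈ 1.845443.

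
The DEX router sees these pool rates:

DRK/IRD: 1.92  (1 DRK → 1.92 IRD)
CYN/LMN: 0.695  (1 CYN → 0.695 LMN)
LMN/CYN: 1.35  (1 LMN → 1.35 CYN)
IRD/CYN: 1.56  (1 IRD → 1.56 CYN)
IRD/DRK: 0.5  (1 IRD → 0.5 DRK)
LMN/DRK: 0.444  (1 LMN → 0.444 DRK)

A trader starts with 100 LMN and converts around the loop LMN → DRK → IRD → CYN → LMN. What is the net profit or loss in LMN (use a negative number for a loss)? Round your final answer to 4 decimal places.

-7.5741

100 LMN × 0.444 = 44.4 DRK
44.4 DRK × 1.92 = 85.248 IRD
85.248 IRD × 1.56 = 132.98688 CYN
132.98688 CYN × 0.695 = 92.4258816 LMN
Net change: 92.4258816 − 100 = -7.5741184 LMN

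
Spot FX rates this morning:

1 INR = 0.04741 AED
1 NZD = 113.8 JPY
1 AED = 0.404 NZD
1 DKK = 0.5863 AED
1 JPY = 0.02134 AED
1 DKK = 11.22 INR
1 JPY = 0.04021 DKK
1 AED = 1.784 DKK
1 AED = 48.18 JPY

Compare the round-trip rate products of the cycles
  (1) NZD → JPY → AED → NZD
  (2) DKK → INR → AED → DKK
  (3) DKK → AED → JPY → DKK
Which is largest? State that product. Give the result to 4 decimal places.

(1) 113.8 × 0.02134 × 0.404 = 0.98111
(2) 11.22 × 0.04741 × 1.784 = 0.94898
(3) 0.5863 × 48.18 × 0.04021 = 1.13585
Highest is cycle (3) at 1.1358 (>1, arbitrage).

1.1358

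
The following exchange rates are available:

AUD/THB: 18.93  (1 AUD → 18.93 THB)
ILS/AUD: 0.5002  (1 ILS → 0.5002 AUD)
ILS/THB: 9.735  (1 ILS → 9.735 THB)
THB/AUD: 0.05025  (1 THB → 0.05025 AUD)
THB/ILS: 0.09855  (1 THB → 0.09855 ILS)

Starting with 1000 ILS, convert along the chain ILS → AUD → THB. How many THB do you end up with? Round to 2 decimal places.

1000 ILS × 0.5002 = 500.2 AUD
500.2 AUD × 18.93 = 9468.786 THB

9468.79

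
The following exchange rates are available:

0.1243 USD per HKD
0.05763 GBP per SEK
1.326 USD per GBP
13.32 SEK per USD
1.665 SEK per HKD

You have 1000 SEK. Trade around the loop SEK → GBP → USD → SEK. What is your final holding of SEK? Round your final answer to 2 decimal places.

1000 SEK × 0.05763 = 57.63 GBP
57.63 GBP × 1.326 = 76.41738 USD
76.41738 USD × 13.32 = 1017.8795016 SEK

1017.88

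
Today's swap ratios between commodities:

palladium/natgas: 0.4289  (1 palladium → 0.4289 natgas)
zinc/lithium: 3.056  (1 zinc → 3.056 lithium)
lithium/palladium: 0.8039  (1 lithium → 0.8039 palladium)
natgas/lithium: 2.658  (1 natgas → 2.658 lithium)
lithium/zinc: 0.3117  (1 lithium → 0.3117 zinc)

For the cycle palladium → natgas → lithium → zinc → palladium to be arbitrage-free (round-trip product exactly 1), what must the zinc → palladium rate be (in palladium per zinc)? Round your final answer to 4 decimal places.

2.8142

Known legs of the cycle: 0.4289 × 2.658 × 0.3117 = 0.35534304954
For no arbitrage the full-cycle product must be 1, so the missing rate is 1 / 0.35534304954 ≈ 2.814182.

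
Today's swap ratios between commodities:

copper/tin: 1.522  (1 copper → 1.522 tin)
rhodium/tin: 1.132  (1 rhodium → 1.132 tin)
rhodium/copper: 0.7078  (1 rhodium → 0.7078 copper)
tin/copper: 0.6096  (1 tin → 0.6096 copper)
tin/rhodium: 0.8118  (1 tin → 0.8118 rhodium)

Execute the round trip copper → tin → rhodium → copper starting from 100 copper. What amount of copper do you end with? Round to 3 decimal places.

87.453

100 copper × 1.522 = 152.2 tin
152.2 tin × 0.8118 = 123.55596 rhodium
123.55596 rhodium × 0.7078 = 87.452908488 copper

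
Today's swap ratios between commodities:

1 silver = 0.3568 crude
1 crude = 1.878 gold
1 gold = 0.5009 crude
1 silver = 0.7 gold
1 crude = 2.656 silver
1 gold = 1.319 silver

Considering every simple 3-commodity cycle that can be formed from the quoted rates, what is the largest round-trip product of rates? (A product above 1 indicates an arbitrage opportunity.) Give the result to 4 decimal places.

gold→crude→silver→gold: 0.5009 × 2.656 × 0.7 = 0.93127
gold→silver→crude→gold: 1.319 × 0.3568 × 1.878 = 0.88382
Maximum is gold→crude→silver→gold at 0.9313; no arbitrage — every cycle loses value.

0.9313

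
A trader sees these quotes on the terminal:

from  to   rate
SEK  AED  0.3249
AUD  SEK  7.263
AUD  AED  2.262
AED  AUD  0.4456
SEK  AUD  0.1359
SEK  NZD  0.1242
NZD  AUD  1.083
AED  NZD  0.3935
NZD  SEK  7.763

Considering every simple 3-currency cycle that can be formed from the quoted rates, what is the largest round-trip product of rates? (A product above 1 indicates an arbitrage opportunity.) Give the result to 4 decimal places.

AUD→SEK→AED→AUD: 7.263 × 0.3249 × 0.4456 = 1.05150
AED→NZD→SEK→AED: 0.3935 × 7.763 × 0.3249 = 0.99249
AUD→SEK→NZD→AUD: 7.263 × 0.1242 × 1.083 = 0.97694
AUD→AED→NZD→AUD: 2.262 × 0.3935 × 1.083 = 0.96398
Maximum is AUD→SEK→AED→AUD at 1.0515; arbitrage exists.

1.0515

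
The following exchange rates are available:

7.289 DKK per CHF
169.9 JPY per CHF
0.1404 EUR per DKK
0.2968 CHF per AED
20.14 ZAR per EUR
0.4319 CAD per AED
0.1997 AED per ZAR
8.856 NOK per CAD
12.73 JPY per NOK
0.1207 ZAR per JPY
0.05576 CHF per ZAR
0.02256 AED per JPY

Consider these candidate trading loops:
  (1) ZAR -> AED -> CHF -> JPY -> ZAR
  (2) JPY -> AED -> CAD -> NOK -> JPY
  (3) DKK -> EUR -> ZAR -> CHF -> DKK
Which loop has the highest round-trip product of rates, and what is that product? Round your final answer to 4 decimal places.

(1) 0.1997 × 0.2968 × 169.9 × 0.1207 = 1.21547
(2) 0.02256 × 0.4319 × 8.856 × 12.73 = 1.09847
(3) 0.1404 × 20.14 × 0.05576 × 7.289 = 1.14926
Highest is cycle (1) at 1.2155 (>1, arbitrage).

1.2155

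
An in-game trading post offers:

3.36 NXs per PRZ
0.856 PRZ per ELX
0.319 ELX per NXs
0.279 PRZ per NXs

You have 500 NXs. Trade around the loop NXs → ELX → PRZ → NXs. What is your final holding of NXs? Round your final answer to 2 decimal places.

500 NXs × 0.319 = 159.5 ELX
159.5 ELX × 0.856 = 136.532 PRZ
136.532 PRZ × 3.36 = 458.74752 NXs

458.75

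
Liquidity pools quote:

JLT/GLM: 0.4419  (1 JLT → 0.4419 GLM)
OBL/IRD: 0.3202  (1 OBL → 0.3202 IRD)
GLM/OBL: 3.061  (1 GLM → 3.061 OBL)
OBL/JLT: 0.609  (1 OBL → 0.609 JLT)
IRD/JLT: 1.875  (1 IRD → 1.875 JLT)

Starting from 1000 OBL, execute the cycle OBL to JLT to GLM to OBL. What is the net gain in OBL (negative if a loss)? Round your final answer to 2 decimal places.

1000 OBL × 0.609 = 609 JLT
609 JLT × 0.4419 = 269.1171 GLM
269.1171 GLM × 3.061 = 823.7674431 OBL
Net change: 823.7674431 − 1000 = -176.2325569 OBL

-176.23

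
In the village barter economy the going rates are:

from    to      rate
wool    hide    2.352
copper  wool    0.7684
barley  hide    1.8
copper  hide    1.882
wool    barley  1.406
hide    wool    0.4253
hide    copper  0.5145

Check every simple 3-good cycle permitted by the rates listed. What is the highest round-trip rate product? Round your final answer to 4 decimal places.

1.0763

barley→hide→wool→barley: 1.8 × 0.4253 × 1.406 = 1.07635
copper→wool→hide→copper: 0.7684 × 2.352 × 0.5145 = 0.92984
Maximum is barley→hide→wool→barley at 1.0763; arbitrage exists.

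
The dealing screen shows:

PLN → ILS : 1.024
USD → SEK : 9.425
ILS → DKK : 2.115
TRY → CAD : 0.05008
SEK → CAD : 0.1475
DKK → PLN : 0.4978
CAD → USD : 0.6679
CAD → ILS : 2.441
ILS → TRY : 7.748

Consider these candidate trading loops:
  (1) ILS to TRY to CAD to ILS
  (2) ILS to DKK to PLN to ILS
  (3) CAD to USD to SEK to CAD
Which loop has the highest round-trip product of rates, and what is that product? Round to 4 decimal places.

(1) 7.748 × 0.05008 × 2.441 = 0.94716
(2) 2.115 × 0.4978 × 1.024 = 1.07812
(3) 0.6679 × 9.425 × 0.1475 = 0.92851
Highest is cycle (2) at 1.0781 (>1, arbitrage).

1.0781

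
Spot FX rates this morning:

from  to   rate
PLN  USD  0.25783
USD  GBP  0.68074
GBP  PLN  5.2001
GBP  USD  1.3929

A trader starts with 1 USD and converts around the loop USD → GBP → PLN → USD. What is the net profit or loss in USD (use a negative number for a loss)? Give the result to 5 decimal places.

1 USD × 0.68074 = 0.68074 GBP
0.68074 GBP × 5.2001 = 3.539916074 PLN
3.539916074 PLN × 0.25783 = 0.91269656135942 USD
Net change: 0.91269656135942 − 1 = -0.08730343864058 USD

-0.08730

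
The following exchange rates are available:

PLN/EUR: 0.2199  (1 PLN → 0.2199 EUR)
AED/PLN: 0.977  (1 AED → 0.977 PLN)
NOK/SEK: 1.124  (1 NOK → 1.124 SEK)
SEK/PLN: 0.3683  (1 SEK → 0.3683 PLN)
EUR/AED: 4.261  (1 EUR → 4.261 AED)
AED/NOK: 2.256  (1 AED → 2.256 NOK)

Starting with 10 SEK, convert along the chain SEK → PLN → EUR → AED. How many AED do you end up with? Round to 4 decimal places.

10 SEK × 0.3683 = 3.683 PLN
3.683 PLN × 0.2199 = 0.8098917 EUR
0.8098917 EUR × 4.261 = 3.4509485337 AED

3.4509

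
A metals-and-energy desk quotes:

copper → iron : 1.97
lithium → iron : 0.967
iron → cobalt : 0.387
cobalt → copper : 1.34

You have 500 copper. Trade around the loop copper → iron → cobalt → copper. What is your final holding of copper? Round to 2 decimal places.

500 copper × 1.97 = 985 iron
985 iron × 0.387 = 381.195 cobalt
381.195 cobalt × 1.34 = 510.8013 copper

510.80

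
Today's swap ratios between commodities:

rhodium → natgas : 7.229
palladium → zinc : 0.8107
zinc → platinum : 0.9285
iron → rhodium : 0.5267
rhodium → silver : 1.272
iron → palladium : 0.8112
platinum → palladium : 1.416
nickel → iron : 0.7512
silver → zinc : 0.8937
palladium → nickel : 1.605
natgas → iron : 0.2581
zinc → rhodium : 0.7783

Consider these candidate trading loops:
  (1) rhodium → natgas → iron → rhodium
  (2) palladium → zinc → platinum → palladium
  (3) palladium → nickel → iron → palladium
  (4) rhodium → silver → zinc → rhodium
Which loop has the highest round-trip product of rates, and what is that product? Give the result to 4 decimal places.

(1) 7.229 × 0.2581 × 0.5267 = 0.98272
(2) 0.8107 × 0.9285 × 1.416 = 1.06587
(3) 1.605 × 0.7512 × 0.8112 = 0.97804
(4) 1.272 × 0.8937 × 0.7783 = 0.88476
Highest is cycle (2) at 1.0659 (>1, arbitrage).

1.0659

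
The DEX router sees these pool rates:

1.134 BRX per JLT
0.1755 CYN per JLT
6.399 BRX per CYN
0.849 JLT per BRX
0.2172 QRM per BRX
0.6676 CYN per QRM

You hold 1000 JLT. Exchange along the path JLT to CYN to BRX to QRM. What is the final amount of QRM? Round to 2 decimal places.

1000 JLT × 0.1755 = 175.5 CYN
175.5 CYN × 6.399 = 1123.0245 BRX
1123.0245 BRX × 0.2172 = 243.9209214 QRM

243.92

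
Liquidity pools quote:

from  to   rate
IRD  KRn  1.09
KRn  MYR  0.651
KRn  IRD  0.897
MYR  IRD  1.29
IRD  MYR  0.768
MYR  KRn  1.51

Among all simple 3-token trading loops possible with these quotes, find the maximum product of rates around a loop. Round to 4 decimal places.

1.0402

IRD→MYR→KRn→IRD: 0.768 × 1.51 × 0.897 = 1.04023
IRD→KRn→MYR→IRD: 1.09 × 0.651 × 1.29 = 0.91537
Maximum is IRD→MYR→KRn→IRD at 1.0402; arbitrage exists.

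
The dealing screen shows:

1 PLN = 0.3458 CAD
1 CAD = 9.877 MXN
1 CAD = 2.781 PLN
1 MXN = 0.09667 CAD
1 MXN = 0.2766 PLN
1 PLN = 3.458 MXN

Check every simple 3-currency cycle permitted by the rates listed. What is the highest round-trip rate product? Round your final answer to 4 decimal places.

0.9447

CAD→MXN→PLN→CAD: 9.877 × 0.2766 × 0.3458 = 0.94472
CAD→PLN→MXN→CAD: 2.781 × 3.458 × 0.09667 = 0.92965
Maximum is CAD→MXN→PLN→CAD at 0.9447; no arbitrage — every cycle loses value.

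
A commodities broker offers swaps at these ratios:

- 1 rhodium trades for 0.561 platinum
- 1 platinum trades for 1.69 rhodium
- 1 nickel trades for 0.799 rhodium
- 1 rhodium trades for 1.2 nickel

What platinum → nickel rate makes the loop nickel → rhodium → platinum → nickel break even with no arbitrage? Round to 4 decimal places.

Known legs of the cycle: 0.799 × 0.561 = 0.448239
For no arbitrage the full-cycle product must be 1, so the missing rate is 1 / 0.448239 ≈ 2.230953.

2.2310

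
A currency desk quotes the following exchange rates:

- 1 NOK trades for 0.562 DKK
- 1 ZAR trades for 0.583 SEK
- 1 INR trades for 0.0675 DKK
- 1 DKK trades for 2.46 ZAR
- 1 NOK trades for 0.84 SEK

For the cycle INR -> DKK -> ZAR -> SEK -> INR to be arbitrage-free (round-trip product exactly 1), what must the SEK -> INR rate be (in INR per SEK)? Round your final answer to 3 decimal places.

Known legs of the cycle: 0.0675 × 2.46 × 0.583 = 0.09680715
For no arbitrage the full-cycle product must be 1, so the missing rate is 1 / 0.09680715 ≈ 10.32982.

10.330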